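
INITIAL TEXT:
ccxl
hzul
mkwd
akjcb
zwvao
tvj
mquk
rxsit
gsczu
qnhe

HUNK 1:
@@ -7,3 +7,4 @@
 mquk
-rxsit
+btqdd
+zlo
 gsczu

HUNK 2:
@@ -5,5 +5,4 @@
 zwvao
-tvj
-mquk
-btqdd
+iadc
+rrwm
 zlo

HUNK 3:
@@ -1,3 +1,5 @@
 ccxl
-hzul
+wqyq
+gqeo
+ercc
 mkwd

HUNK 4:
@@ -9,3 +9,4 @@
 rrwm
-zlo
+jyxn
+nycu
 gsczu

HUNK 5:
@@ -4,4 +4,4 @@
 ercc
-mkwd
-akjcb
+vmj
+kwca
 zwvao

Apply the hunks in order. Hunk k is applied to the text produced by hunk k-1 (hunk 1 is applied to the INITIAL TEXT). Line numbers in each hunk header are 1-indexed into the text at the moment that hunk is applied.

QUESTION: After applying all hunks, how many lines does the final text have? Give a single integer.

Answer: 13

Derivation:
Hunk 1: at line 7 remove [rxsit] add [btqdd,zlo] -> 11 lines: ccxl hzul mkwd akjcb zwvao tvj mquk btqdd zlo gsczu qnhe
Hunk 2: at line 5 remove [tvj,mquk,btqdd] add [iadc,rrwm] -> 10 lines: ccxl hzul mkwd akjcb zwvao iadc rrwm zlo gsczu qnhe
Hunk 3: at line 1 remove [hzul] add [wqyq,gqeo,ercc] -> 12 lines: ccxl wqyq gqeo ercc mkwd akjcb zwvao iadc rrwm zlo gsczu qnhe
Hunk 4: at line 9 remove [zlo] add [jyxn,nycu] -> 13 lines: ccxl wqyq gqeo ercc mkwd akjcb zwvao iadc rrwm jyxn nycu gsczu qnhe
Hunk 5: at line 4 remove [mkwd,akjcb] add [vmj,kwca] -> 13 lines: ccxl wqyq gqeo ercc vmj kwca zwvao iadc rrwm jyxn nycu gsczu qnhe
Final line count: 13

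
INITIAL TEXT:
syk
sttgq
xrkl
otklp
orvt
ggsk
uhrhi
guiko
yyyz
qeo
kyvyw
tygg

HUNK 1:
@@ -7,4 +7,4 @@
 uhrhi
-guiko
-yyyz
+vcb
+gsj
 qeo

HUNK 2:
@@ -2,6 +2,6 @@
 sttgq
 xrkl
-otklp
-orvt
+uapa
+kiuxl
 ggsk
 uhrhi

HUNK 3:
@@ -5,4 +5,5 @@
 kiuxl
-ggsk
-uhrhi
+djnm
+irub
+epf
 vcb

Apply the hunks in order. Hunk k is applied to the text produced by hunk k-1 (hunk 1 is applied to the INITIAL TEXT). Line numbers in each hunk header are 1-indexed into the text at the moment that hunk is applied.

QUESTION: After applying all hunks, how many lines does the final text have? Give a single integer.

Hunk 1: at line 7 remove [guiko,yyyz] add [vcb,gsj] -> 12 lines: syk sttgq xrkl otklp orvt ggsk uhrhi vcb gsj qeo kyvyw tygg
Hunk 2: at line 2 remove [otklp,orvt] add [uapa,kiuxl] -> 12 lines: syk sttgq xrkl uapa kiuxl ggsk uhrhi vcb gsj qeo kyvyw tygg
Hunk 3: at line 5 remove [ggsk,uhrhi] add [djnm,irub,epf] -> 13 lines: syk sttgq xrkl uapa kiuxl djnm irub epf vcb gsj qeo kyvyw tygg
Final line count: 13

Answer: 13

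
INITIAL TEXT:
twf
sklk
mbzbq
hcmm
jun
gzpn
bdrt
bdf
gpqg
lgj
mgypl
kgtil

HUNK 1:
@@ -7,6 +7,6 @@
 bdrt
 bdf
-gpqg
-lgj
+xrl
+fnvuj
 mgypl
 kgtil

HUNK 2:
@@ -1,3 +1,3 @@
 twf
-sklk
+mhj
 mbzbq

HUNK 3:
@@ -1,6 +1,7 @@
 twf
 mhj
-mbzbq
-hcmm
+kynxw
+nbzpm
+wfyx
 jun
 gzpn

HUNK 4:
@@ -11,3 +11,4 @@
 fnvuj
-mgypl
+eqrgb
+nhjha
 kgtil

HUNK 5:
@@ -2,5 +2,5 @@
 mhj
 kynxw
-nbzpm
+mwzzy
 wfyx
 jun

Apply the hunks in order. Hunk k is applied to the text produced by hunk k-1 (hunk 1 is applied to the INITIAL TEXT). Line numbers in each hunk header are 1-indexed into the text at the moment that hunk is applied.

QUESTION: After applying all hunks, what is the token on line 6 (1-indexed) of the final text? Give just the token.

Hunk 1: at line 7 remove [gpqg,lgj] add [xrl,fnvuj] -> 12 lines: twf sklk mbzbq hcmm jun gzpn bdrt bdf xrl fnvuj mgypl kgtil
Hunk 2: at line 1 remove [sklk] add [mhj] -> 12 lines: twf mhj mbzbq hcmm jun gzpn bdrt bdf xrl fnvuj mgypl kgtil
Hunk 3: at line 1 remove [mbzbq,hcmm] add [kynxw,nbzpm,wfyx] -> 13 lines: twf mhj kynxw nbzpm wfyx jun gzpn bdrt bdf xrl fnvuj mgypl kgtil
Hunk 4: at line 11 remove [mgypl] add [eqrgb,nhjha] -> 14 lines: twf mhj kynxw nbzpm wfyx jun gzpn bdrt bdf xrl fnvuj eqrgb nhjha kgtil
Hunk 5: at line 2 remove [nbzpm] add [mwzzy] -> 14 lines: twf mhj kynxw mwzzy wfyx jun gzpn bdrt bdf xrl fnvuj eqrgb nhjha kgtil
Final line 6: jun

Answer: jun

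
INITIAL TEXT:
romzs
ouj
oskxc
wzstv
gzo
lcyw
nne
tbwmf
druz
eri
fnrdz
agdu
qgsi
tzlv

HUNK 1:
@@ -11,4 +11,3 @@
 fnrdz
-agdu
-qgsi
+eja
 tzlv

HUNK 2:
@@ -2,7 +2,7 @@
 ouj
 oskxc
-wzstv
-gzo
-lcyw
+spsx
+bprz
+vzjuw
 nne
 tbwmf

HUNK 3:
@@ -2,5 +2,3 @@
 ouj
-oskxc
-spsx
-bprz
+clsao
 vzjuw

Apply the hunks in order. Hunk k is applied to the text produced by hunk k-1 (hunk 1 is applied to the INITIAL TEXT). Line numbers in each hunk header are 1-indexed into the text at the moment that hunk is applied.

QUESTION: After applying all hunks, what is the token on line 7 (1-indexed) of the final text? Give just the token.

Hunk 1: at line 11 remove [agdu,qgsi] add [eja] -> 13 lines: romzs ouj oskxc wzstv gzo lcyw nne tbwmf druz eri fnrdz eja tzlv
Hunk 2: at line 2 remove [wzstv,gzo,lcyw] add [spsx,bprz,vzjuw] -> 13 lines: romzs ouj oskxc spsx bprz vzjuw nne tbwmf druz eri fnrdz eja tzlv
Hunk 3: at line 2 remove [oskxc,spsx,bprz] add [clsao] -> 11 lines: romzs ouj clsao vzjuw nne tbwmf druz eri fnrdz eja tzlv
Final line 7: druz

Answer: druz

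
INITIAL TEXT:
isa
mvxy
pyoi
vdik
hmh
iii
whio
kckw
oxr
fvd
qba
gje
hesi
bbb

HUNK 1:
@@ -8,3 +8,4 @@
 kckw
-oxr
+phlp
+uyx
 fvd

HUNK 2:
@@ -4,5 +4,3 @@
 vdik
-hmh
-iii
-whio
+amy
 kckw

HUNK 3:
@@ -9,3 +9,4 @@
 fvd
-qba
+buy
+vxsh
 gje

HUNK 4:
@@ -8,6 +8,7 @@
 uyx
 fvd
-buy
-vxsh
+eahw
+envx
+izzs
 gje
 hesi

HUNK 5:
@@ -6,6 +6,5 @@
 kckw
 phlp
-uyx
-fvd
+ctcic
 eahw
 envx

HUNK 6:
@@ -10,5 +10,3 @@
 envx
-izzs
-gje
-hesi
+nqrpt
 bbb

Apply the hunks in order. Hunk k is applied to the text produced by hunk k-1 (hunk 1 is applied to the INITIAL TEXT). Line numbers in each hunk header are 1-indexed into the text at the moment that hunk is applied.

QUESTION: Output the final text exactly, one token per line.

Hunk 1: at line 8 remove [oxr] add [phlp,uyx] -> 15 lines: isa mvxy pyoi vdik hmh iii whio kckw phlp uyx fvd qba gje hesi bbb
Hunk 2: at line 4 remove [hmh,iii,whio] add [amy] -> 13 lines: isa mvxy pyoi vdik amy kckw phlp uyx fvd qba gje hesi bbb
Hunk 3: at line 9 remove [qba] add [buy,vxsh] -> 14 lines: isa mvxy pyoi vdik amy kckw phlp uyx fvd buy vxsh gje hesi bbb
Hunk 4: at line 8 remove [buy,vxsh] add [eahw,envx,izzs] -> 15 lines: isa mvxy pyoi vdik amy kckw phlp uyx fvd eahw envx izzs gje hesi bbb
Hunk 5: at line 6 remove [uyx,fvd] add [ctcic] -> 14 lines: isa mvxy pyoi vdik amy kckw phlp ctcic eahw envx izzs gje hesi bbb
Hunk 6: at line 10 remove [izzs,gje,hesi] add [nqrpt] -> 12 lines: isa mvxy pyoi vdik amy kckw phlp ctcic eahw envx nqrpt bbb

Answer: isa
mvxy
pyoi
vdik
amy
kckw
phlp
ctcic
eahw
envx
nqrpt
bbb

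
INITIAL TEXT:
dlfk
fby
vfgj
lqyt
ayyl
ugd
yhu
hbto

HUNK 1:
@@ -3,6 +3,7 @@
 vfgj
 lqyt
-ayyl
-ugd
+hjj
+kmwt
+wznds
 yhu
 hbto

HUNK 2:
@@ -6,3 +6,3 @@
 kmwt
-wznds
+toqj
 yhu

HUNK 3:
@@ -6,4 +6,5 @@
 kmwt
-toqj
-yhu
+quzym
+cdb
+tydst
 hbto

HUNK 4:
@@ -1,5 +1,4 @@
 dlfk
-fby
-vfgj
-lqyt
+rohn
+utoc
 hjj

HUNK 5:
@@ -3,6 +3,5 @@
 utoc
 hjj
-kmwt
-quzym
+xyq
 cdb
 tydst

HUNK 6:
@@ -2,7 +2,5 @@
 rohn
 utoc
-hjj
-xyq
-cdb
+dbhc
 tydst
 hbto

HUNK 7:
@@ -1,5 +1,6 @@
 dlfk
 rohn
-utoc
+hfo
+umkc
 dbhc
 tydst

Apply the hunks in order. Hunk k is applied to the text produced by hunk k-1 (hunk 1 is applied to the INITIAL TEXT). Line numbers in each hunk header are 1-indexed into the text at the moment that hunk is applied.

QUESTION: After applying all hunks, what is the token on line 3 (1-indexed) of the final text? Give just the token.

Hunk 1: at line 3 remove [ayyl,ugd] add [hjj,kmwt,wznds] -> 9 lines: dlfk fby vfgj lqyt hjj kmwt wznds yhu hbto
Hunk 2: at line 6 remove [wznds] add [toqj] -> 9 lines: dlfk fby vfgj lqyt hjj kmwt toqj yhu hbto
Hunk 3: at line 6 remove [toqj,yhu] add [quzym,cdb,tydst] -> 10 lines: dlfk fby vfgj lqyt hjj kmwt quzym cdb tydst hbto
Hunk 4: at line 1 remove [fby,vfgj,lqyt] add [rohn,utoc] -> 9 lines: dlfk rohn utoc hjj kmwt quzym cdb tydst hbto
Hunk 5: at line 3 remove [kmwt,quzym] add [xyq] -> 8 lines: dlfk rohn utoc hjj xyq cdb tydst hbto
Hunk 6: at line 2 remove [hjj,xyq,cdb] add [dbhc] -> 6 lines: dlfk rohn utoc dbhc tydst hbto
Hunk 7: at line 1 remove [utoc] add [hfo,umkc] -> 7 lines: dlfk rohn hfo umkc dbhc tydst hbto
Final line 3: hfo

Answer: hfo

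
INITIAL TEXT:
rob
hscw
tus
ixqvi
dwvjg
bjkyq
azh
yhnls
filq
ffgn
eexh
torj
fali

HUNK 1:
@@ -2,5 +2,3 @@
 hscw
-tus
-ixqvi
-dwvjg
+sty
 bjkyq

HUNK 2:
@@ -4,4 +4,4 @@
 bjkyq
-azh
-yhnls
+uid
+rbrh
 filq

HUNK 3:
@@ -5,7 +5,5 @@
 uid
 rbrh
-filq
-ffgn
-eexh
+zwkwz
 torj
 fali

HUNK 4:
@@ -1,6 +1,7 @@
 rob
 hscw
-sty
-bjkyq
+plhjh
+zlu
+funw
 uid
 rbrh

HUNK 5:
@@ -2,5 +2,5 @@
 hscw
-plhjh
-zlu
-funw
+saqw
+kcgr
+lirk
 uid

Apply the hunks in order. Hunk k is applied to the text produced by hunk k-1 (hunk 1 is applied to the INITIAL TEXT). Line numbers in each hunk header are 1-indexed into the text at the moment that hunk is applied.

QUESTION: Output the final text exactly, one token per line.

Hunk 1: at line 2 remove [tus,ixqvi,dwvjg] add [sty] -> 11 lines: rob hscw sty bjkyq azh yhnls filq ffgn eexh torj fali
Hunk 2: at line 4 remove [azh,yhnls] add [uid,rbrh] -> 11 lines: rob hscw sty bjkyq uid rbrh filq ffgn eexh torj fali
Hunk 3: at line 5 remove [filq,ffgn,eexh] add [zwkwz] -> 9 lines: rob hscw sty bjkyq uid rbrh zwkwz torj fali
Hunk 4: at line 1 remove [sty,bjkyq] add [plhjh,zlu,funw] -> 10 lines: rob hscw plhjh zlu funw uid rbrh zwkwz torj fali
Hunk 5: at line 2 remove [plhjh,zlu,funw] add [saqw,kcgr,lirk] -> 10 lines: rob hscw saqw kcgr lirk uid rbrh zwkwz torj fali

Answer: rob
hscw
saqw
kcgr
lirk
uid
rbrh
zwkwz
torj
fali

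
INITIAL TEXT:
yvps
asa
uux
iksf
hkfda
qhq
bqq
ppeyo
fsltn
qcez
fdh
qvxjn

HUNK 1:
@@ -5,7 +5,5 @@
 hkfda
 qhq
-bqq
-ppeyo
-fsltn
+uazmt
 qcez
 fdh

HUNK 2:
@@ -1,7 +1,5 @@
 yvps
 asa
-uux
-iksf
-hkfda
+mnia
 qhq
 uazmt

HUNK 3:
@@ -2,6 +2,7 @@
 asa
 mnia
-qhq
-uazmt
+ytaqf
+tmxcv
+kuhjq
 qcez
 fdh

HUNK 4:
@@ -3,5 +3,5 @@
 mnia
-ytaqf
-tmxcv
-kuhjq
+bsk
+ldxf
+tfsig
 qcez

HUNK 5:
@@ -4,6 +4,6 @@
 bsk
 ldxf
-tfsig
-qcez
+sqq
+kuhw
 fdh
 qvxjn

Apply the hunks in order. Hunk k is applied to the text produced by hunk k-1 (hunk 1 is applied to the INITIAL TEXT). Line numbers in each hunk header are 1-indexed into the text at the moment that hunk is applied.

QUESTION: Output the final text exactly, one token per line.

Hunk 1: at line 5 remove [bqq,ppeyo,fsltn] add [uazmt] -> 10 lines: yvps asa uux iksf hkfda qhq uazmt qcez fdh qvxjn
Hunk 2: at line 1 remove [uux,iksf,hkfda] add [mnia] -> 8 lines: yvps asa mnia qhq uazmt qcez fdh qvxjn
Hunk 3: at line 2 remove [qhq,uazmt] add [ytaqf,tmxcv,kuhjq] -> 9 lines: yvps asa mnia ytaqf tmxcv kuhjq qcez fdh qvxjn
Hunk 4: at line 3 remove [ytaqf,tmxcv,kuhjq] add [bsk,ldxf,tfsig] -> 9 lines: yvps asa mnia bsk ldxf tfsig qcez fdh qvxjn
Hunk 5: at line 4 remove [tfsig,qcez] add [sqq,kuhw] -> 9 lines: yvps asa mnia bsk ldxf sqq kuhw fdh qvxjn

Answer: yvps
asa
mnia
bsk
ldxf
sqq
kuhw
fdh
qvxjn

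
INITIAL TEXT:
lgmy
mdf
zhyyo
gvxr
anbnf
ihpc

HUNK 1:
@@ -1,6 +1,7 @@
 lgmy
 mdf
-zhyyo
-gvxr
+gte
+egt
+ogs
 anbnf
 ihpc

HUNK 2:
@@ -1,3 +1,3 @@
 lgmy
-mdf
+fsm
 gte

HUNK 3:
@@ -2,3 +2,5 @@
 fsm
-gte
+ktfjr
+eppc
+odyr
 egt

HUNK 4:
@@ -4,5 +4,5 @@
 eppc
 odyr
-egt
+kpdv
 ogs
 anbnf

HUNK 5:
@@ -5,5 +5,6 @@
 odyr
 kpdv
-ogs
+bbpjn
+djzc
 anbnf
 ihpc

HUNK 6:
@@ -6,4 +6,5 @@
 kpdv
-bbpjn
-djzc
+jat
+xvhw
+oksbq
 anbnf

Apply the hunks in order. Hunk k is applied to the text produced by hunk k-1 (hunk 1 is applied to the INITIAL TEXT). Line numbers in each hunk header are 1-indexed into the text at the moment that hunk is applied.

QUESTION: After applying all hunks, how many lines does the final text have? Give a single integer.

Hunk 1: at line 1 remove [zhyyo,gvxr] add [gte,egt,ogs] -> 7 lines: lgmy mdf gte egt ogs anbnf ihpc
Hunk 2: at line 1 remove [mdf] add [fsm] -> 7 lines: lgmy fsm gte egt ogs anbnf ihpc
Hunk 3: at line 2 remove [gte] add [ktfjr,eppc,odyr] -> 9 lines: lgmy fsm ktfjr eppc odyr egt ogs anbnf ihpc
Hunk 4: at line 4 remove [egt] add [kpdv] -> 9 lines: lgmy fsm ktfjr eppc odyr kpdv ogs anbnf ihpc
Hunk 5: at line 5 remove [ogs] add [bbpjn,djzc] -> 10 lines: lgmy fsm ktfjr eppc odyr kpdv bbpjn djzc anbnf ihpc
Hunk 6: at line 6 remove [bbpjn,djzc] add [jat,xvhw,oksbq] -> 11 lines: lgmy fsm ktfjr eppc odyr kpdv jat xvhw oksbq anbnf ihpc
Final line count: 11

Answer: 11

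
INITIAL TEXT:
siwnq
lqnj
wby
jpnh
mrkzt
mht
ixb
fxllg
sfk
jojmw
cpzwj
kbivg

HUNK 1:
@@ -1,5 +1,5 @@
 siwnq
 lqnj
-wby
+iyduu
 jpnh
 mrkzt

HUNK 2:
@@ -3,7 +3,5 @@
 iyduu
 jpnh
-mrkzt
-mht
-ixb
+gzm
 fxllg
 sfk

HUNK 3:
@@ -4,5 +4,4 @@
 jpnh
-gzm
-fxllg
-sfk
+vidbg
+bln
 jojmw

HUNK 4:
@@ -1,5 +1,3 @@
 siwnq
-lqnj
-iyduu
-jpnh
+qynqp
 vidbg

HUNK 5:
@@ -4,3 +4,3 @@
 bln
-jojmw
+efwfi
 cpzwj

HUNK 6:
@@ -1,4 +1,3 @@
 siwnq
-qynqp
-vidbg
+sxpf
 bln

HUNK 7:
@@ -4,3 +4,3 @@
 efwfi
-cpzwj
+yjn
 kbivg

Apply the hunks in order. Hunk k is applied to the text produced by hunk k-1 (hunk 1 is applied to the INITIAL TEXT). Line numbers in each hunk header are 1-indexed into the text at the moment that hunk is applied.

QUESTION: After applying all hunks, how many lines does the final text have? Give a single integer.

Hunk 1: at line 1 remove [wby] add [iyduu] -> 12 lines: siwnq lqnj iyduu jpnh mrkzt mht ixb fxllg sfk jojmw cpzwj kbivg
Hunk 2: at line 3 remove [mrkzt,mht,ixb] add [gzm] -> 10 lines: siwnq lqnj iyduu jpnh gzm fxllg sfk jojmw cpzwj kbivg
Hunk 3: at line 4 remove [gzm,fxllg,sfk] add [vidbg,bln] -> 9 lines: siwnq lqnj iyduu jpnh vidbg bln jojmw cpzwj kbivg
Hunk 4: at line 1 remove [lqnj,iyduu,jpnh] add [qynqp] -> 7 lines: siwnq qynqp vidbg bln jojmw cpzwj kbivg
Hunk 5: at line 4 remove [jojmw] add [efwfi] -> 7 lines: siwnq qynqp vidbg bln efwfi cpzwj kbivg
Hunk 6: at line 1 remove [qynqp,vidbg] add [sxpf] -> 6 lines: siwnq sxpf bln efwfi cpzwj kbivg
Hunk 7: at line 4 remove [cpzwj] add [yjn] -> 6 lines: siwnq sxpf bln efwfi yjn kbivg
Final line count: 6

Answer: 6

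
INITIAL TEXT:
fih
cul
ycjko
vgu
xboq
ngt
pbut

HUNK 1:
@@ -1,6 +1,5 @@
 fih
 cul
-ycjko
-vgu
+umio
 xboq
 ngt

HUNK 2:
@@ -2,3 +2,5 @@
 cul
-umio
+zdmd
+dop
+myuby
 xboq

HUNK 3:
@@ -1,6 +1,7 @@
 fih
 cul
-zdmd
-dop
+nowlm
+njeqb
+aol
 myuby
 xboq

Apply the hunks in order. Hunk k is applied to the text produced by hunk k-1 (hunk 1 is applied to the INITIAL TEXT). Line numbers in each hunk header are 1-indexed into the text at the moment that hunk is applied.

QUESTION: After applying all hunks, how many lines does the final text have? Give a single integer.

Hunk 1: at line 1 remove [ycjko,vgu] add [umio] -> 6 lines: fih cul umio xboq ngt pbut
Hunk 2: at line 2 remove [umio] add [zdmd,dop,myuby] -> 8 lines: fih cul zdmd dop myuby xboq ngt pbut
Hunk 3: at line 1 remove [zdmd,dop] add [nowlm,njeqb,aol] -> 9 lines: fih cul nowlm njeqb aol myuby xboq ngt pbut
Final line count: 9

Answer: 9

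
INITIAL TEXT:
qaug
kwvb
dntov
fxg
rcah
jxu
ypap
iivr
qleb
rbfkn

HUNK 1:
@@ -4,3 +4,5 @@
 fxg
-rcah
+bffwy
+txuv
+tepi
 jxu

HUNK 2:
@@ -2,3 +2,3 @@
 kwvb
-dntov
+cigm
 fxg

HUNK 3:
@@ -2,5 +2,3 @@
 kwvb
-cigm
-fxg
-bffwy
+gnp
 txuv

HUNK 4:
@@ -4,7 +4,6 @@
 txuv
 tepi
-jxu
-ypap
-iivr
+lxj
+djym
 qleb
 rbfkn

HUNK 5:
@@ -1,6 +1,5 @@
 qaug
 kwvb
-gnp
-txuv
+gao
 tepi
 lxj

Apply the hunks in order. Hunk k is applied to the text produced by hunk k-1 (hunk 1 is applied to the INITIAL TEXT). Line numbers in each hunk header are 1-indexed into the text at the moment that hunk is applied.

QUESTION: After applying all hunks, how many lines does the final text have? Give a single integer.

Answer: 8

Derivation:
Hunk 1: at line 4 remove [rcah] add [bffwy,txuv,tepi] -> 12 lines: qaug kwvb dntov fxg bffwy txuv tepi jxu ypap iivr qleb rbfkn
Hunk 2: at line 2 remove [dntov] add [cigm] -> 12 lines: qaug kwvb cigm fxg bffwy txuv tepi jxu ypap iivr qleb rbfkn
Hunk 3: at line 2 remove [cigm,fxg,bffwy] add [gnp] -> 10 lines: qaug kwvb gnp txuv tepi jxu ypap iivr qleb rbfkn
Hunk 4: at line 4 remove [jxu,ypap,iivr] add [lxj,djym] -> 9 lines: qaug kwvb gnp txuv tepi lxj djym qleb rbfkn
Hunk 5: at line 1 remove [gnp,txuv] add [gao] -> 8 lines: qaug kwvb gao tepi lxj djym qleb rbfkn
Final line count: 8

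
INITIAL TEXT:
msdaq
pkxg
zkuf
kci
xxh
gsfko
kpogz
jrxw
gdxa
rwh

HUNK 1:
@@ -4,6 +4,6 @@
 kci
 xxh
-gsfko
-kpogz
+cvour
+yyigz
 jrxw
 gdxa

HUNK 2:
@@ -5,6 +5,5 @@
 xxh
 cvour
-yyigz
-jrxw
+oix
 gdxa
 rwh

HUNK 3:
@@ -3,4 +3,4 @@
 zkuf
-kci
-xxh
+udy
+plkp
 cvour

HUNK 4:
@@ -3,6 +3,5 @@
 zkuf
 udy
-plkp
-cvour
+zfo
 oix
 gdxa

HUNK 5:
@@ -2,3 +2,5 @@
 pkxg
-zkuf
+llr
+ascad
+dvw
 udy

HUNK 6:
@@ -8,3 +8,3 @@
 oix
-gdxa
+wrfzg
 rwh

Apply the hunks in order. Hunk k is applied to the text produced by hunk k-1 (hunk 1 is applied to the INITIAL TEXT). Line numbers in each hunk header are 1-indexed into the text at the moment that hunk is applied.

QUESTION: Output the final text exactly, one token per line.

Answer: msdaq
pkxg
llr
ascad
dvw
udy
zfo
oix
wrfzg
rwh

Derivation:
Hunk 1: at line 4 remove [gsfko,kpogz] add [cvour,yyigz] -> 10 lines: msdaq pkxg zkuf kci xxh cvour yyigz jrxw gdxa rwh
Hunk 2: at line 5 remove [yyigz,jrxw] add [oix] -> 9 lines: msdaq pkxg zkuf kci xxh cvour oix gdxa rwh
Hunk 3: at line 3 remove [kci,xxh] add [udy,plkp] -> 9 lines: msdaq pkxg zkuf udy plkp cvour oix gdxa rwh
Hunk 4: at line 3 remove [plkp,cvour] add [zfo] -> 8 lines: msdaq pkxg zkuf udy zfo oix gdxa rwh
Hunk 5: at line 2 remove [zkuf] add [llr,ascad,dvw] -> 10 lines: msdaq pkxg llr ascad dvw udy zfo oix gdxa rwh
Hunk 6: at line 8 remove [gdxa] add [wrfzg] -> 10 lines: msdaq pkxg llr ascad dvw udy zfo oix wrfzg rwh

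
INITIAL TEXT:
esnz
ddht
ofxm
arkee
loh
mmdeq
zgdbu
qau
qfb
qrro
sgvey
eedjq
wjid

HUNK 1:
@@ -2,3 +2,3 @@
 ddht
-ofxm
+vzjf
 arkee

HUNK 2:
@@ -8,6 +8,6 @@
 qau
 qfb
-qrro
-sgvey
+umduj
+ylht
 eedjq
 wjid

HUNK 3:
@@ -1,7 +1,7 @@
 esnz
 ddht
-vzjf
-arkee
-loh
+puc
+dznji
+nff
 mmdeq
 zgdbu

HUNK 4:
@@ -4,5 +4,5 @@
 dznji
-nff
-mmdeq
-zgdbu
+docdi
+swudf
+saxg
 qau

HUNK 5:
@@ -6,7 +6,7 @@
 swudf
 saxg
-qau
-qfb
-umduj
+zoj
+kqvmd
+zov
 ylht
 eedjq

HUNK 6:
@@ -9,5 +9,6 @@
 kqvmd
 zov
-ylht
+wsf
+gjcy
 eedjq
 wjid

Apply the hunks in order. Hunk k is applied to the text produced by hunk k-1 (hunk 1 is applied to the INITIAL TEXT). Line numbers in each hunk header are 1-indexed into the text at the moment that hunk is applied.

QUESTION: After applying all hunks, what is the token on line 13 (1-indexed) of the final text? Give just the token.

Hunk 1: at line 2 remove [ofxm] add [vzjf] -> 13 lines: esnz ddht vzjf arkee loh mmdeq zgdbu qau qfb qrro sgvey eedjq wjid
Hunk 2: at line 8 remove [qrro,sgvey] add [umduj,ylht] -> 13 lines: esnz ddht vzjf arkee loh mmdeq zgdbu qau qfb umduj ylht eedjq wjid
Hunk 3: at line 1 remove [vzjf,arkee,loh] add [puc,dznji,nff] -> 13 lines: esnz ddht puc dznji nff mmdeq zgdbu qau qfb umduj ylht eedjq wjid
Hunk 4: at line 4 remove [nff,mmdeq,zgdbu] add [docdi,swudf,saxg] -> 13 lines: esnz ddht puc dznji docdi swudf saxg qau qfb umduj ylht eedjq wjid
Hunk 5: at line 6 remove [qau,qfb,umduj] add [zoj,kqvmd,zov] -> 13 lines: esnz ddht puc dznji docdi swudf saxg zoj kqvmd zov ylht eedjq wjid
Hunk 6: at line 9 remove [ylht] add [wsf,gjcy] -> 14 lines: esnz ddht puc dznji docdi swudf saxg zoj kqvmd zov wsf gjcy eedjq wjid
Final line 13: eedjq

Answer: eedjq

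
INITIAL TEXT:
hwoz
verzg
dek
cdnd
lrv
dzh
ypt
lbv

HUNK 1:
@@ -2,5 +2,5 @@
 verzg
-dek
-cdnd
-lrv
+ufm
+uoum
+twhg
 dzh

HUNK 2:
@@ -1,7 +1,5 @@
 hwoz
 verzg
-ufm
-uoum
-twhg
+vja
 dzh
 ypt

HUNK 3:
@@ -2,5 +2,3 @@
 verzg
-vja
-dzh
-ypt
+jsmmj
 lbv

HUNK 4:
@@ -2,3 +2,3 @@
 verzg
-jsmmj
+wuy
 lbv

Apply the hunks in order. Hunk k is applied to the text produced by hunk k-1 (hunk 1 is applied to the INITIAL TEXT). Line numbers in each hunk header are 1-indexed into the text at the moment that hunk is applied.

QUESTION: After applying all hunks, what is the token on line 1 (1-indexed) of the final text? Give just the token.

Answer: hwoz

Derivation:
Hunk 1: at line 2 remove [dek,cdnd,lrv] add [ufm,uoum,twhg] -> 8 lines: hwoz verzg ufm uoum twhg dzh ypt lbv
Hunk 2: at line 1 remove [ufm,uoum,twhg] add [vja] -> 6 lines: hwoz verzg vja dzh ypt lbv
Hunk 3: at line 2 remove [vja,dzh,ypt] add [jsmmj] -> 4 lines: hwoz verzg jsmmj lbv
Hunk 4: at line 2 remove [jsmmj] add [wuy] -> 4 lines: hwoz verzg wuy lbv
Final line 1: hwoz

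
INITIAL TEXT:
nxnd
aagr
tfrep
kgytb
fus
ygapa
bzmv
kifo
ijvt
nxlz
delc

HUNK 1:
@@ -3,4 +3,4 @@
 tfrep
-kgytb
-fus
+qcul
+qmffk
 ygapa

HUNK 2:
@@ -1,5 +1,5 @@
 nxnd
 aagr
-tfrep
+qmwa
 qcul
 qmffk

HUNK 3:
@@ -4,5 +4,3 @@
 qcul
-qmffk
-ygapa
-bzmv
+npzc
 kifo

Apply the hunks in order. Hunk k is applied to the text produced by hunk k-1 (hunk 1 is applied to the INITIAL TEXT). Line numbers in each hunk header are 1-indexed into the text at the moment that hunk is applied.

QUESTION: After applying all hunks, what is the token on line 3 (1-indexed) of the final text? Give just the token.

Hunk 1: at line 3 remove [kgytb,fus] add [qcul,qmffk] -> 11 lines: nxnd aagr tfrep qcul qmffk ygapa bzmv kifo ijvt nxlz delc
Hunk 2: at line 1 remove [tfrep] add [qmwa] -> 11 lines: nxnd aagr qmwa qcul qmffk ygapa bzmv kifo ijvt nxlz delc
Hunk 3: at line 4 remove [qmffk,ygapa,bzmv] add [npzc] -> 9 lines: nxnd aagr qmwa qcul npzc kifo ijvt nxlz delc
Final line 3: qmwa

Answer: qmwa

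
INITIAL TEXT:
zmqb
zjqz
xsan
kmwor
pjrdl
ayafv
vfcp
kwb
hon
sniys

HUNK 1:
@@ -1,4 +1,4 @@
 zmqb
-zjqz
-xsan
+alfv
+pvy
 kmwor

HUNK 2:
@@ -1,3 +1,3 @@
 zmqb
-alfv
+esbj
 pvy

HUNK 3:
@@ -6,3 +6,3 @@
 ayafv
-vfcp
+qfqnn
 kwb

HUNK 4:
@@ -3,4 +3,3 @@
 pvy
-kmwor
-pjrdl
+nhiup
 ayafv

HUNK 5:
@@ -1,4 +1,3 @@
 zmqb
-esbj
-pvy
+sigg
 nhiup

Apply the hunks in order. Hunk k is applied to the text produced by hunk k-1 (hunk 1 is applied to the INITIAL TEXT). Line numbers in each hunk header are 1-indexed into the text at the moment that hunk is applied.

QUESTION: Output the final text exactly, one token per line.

Hunk 1: at line 1 remove [zjqz,xsan] add [alfv,pvy] -> 10 lines: zmqb alfv pvy kmwor pjrdl ayafv vfcp kwb hon sniys
Hunk 2: at line 1 remove [alfv] add [esbj] -> 10 lines: zmqb esbj pvy kmwor pjrdl ayafv vfcp kwb hon sniys
Hunk 3: at line 6 remove [vfcp] add [qfqnn] -> 10 lines: zmqb esbj pvy kmwor pjrdl ayafv qfqnn kwb hon sniys
Hunk 4: at line 3 remove [kmwor,pjrdl] add [nhiup] -> 9 lines: zmqb esbj pvy nhiup ayafv qfqnn kwb hon sniys
Hunk 5: at line 1 remove [esbj,pvy] add [sigg] -> 8 lines: zmqb sigg nhiup ayafv qfqnn kwb hon sniys

Answer: zmqb
sigg
nhiup
ayafv
qfqnn
kwb
hon
sniys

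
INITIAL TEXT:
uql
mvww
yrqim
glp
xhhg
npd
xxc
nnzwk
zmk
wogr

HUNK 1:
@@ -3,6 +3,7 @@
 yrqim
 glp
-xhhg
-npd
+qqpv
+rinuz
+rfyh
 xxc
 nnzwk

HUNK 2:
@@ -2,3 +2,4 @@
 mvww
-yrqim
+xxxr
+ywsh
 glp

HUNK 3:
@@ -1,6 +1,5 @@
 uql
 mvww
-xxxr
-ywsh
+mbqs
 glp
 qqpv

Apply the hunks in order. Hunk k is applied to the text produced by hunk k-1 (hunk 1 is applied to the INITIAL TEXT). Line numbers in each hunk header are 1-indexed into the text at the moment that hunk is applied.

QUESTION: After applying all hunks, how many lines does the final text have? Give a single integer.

Answer: 11

Derivation:
Hunk 1: at line 3 remove [xhhg,npd] add [qqpv,rinuz,rfyh] -> 11 lines: uql mvww yrqim glp qqpv rinuz rfyh xxc nnzwk zmk wogr
Hunk 2: at line 2 remove [yrqim] add [xxxr,ywsh] -> 12 lines: uql mvww xxxr ywsh glp qqpv rinuz rfyh xxc nnzwk zmk wogr
Hunk 3: at line 1 remove [xxxr,ywsh] add [mbqs] -> 11 lines: uql mvww mbqs glp qqpv rinuz rfyh xxc nnzwk zmk wogr
Final line count: 11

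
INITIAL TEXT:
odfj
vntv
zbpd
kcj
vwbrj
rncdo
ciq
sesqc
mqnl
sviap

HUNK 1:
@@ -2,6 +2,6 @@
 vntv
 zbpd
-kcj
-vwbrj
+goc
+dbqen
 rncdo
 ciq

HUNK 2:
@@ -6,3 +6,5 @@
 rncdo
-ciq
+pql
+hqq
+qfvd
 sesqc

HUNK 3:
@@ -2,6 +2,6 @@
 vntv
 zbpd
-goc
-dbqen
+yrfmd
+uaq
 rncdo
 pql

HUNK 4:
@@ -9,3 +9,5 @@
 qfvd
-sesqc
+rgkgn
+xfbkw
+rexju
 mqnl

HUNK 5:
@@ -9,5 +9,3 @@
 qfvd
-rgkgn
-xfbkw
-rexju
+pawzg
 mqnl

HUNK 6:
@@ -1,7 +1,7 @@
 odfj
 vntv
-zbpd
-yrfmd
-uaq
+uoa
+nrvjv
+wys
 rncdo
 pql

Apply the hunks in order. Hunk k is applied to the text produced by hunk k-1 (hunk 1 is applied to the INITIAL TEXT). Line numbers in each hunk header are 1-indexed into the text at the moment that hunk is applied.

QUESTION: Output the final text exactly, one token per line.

Answer: odfj
vntv
uoa
nrvjv
wys
rncdo
pql
hqq
qfvd
pawzg
mqnl
sviap

Derivation:
Hunk 1: at line 2 remove [kcj,vwbrj] add [goc,dbqen] -> 10 lines: odfj vntv zbpd goc dbqen rncdo ciq sesqc mqnl sviap
Hunk 2: at line 6 remove [ciq] add [pql,hqq,qfvd] -> 12 lines: odfj vntv zbpd goc dbqen rncdo pql hqq qfvd sesqc mqnl sviap
Hunk 3: at line 2 remove [goc,dbqen] add [yrfmd,uaq] -> 12 lines: odfj vntv zbpd yrfmd uaq rncdo pql hqq qfvd sesqc mqnl sviap
Hunk 4: at line 9 remove [sesqc] add [rgkgn,xfbkw,rexju] -> 14 lines: odfj vntv zbpd yrfmd uaq rncdo pql hqq qfvd rgkgn xfbkw rexju mqnl sviap
Hunk 5: at line 9 remove [rgkgn,xfbkw,rexju] add [pawzg] -> 12 lines: odfj vntv zbpd yrfmd uaq rncdo pql hqq qfvd pawzg mqnl sviap
Hunk 6: at line 1 remove [zbpd,yrfmd,uaq] add [uoa,nrvjv,wys] -> 12 lines: odfj vntv uoa nrvjv wys rncdo pql hqq qfvd pawzg mqnl sviap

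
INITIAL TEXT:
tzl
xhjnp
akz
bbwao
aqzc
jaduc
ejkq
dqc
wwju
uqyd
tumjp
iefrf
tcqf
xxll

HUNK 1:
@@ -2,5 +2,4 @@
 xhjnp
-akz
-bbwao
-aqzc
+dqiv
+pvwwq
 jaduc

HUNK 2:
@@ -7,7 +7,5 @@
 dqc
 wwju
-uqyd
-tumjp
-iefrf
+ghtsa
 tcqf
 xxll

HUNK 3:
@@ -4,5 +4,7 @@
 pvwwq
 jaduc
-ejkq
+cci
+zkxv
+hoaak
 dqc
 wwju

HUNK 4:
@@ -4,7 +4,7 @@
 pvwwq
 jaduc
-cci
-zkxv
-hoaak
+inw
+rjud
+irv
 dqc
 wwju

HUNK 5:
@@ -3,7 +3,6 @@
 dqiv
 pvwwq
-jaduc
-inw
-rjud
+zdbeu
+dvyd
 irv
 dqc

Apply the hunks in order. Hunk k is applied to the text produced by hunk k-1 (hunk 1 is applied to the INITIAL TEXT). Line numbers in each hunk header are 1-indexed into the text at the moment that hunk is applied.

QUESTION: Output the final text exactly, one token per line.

Answer: tzl
xhjnp
dqiv
pvwwq
zdbeu
dvyd
irv
dqc
wwju
ghtsa
tcqf
xxll

Derivation:
Hunk 1: at line 2 remove [akz,bbwao,aqzc] add [dqiv,pvwwq] -> 13 lines: tzl xhjnp dqiv pvwwq jaduc ejkq dqc wwju uqyd tumjp iefrf tcqf xxll
Hunk 2: at line 7 remove [uqyd,tumjp,iefrf] add [ghtsa] -> 11 lines: tzl xhjnp dqiv pvwwq jaduc ejkq dqc wwju ghtsa tcqf xxll
Hunk 3: at line 4 remove [ejkq] add [cci,zkxv,hoaak] -> 13 lines: tzl xhjnp dqiv pvwwq jaduc cci zkxv hoaak dqc wwju ghtsa tcqf xxll
Hunk 4: at line 4 remove [cci,zkxv,hoaak] add [inw,rjud,irv] -> 13 lines: tzl xhjnp dqiv pvwwq jaduc inw rjud irv dqc wwju ghtsa tcqf xxll
Hunk 5: at line 3 remove [jaduc,inw,rjud] add [zdbeu,dvyd] -> 12 lines: tzl xhjnp dqiv pvwwq zdbeu dvyd irv dqc wwju ghtsa tcqf xxll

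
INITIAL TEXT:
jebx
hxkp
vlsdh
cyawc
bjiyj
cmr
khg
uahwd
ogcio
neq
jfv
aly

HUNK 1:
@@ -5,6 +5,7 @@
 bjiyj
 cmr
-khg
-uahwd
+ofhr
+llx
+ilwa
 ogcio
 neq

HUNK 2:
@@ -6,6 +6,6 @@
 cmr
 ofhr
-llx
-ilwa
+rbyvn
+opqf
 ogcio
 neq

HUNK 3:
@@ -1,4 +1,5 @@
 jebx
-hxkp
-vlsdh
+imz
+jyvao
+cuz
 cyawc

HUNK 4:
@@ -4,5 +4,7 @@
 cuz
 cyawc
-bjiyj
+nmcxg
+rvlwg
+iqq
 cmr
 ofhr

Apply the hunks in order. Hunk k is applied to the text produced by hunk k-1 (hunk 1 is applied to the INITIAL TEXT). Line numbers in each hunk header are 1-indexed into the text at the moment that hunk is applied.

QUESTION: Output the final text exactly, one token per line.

Hunk 1: at line 5 remove [khg,uahwd] add [ofhr,llx,ilwa] -> 13 lines: jebx hxkp vlsdh cyawc bjiyj cmr ofhr llx ilwa ogcio neq jfv aly
Hunk 2: at line 6 remove [llx,ilwa] add [rbyvn,opqf] -> 13 lines: jebx hxkp vlsdh cyawc bjiyj cmr ofhr rbyvn opqf ogcio neq jfv aly
Hunk 3: at line 1 remove [hxkp,vlsdh] add [imz,jyvao,cuz] -> 14 lines: jebx imz jyvao cuz cyawc bjiyj cmr ofhr rbyvn opqf ogcio neq jfv aly
Hunk 4: at line 4 remove [bjiyj] add [nmcxg,rvlwg,iqq] -> 16 lines: jebx imz jyvao cuz cyawc nmcxg rvlwg iqq cmr ofhr rbyvn opqf ogcio neq jfv aly

Answer: jebx
imz
jyvao
cuz
cyawc
nmcxg
rvlwg
iqq
cmr
ofhr
rbyvn
opqf
ogcio
neq
jfv
aly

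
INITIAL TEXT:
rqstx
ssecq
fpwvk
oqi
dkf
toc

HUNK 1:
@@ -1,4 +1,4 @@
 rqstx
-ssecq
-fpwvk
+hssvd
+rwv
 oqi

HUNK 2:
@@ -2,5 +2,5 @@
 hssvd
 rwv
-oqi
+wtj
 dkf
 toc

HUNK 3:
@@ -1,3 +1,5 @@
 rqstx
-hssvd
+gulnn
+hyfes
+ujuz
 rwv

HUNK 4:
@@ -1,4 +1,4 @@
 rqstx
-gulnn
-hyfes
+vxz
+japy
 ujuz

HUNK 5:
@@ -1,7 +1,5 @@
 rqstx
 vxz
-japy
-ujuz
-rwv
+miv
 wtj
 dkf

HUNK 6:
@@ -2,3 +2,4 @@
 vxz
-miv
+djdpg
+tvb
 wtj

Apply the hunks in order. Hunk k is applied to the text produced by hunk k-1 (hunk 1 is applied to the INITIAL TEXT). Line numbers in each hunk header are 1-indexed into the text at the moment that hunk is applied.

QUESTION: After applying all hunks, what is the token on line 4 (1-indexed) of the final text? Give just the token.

Answer: tvb

Derivation:
Hunk 1: at line 1 remove [ssecq,fpwvk] add [hssvd,rwv] -> 6 lines: rqstx hssvd rwv oqi dkf toc
Hunk 2: at line 2 remove [oqi] add [wtj] -> 6 lines: rqstx hssvd rwv wtj dkf toc
Hunk 3: at line 1 remove [hssvd] add [gulnn,hyfes,ujuz] -> 8 lines: rqstx gulnn hyfes ujuz rwv wtj dkf toc
Hunk 4: at line 1 remove [gulnn,hyfes] add [vxz,japy] -> 8 lines: rqstx vxz japy ujuz rwv wtj dkf toc
Hunk 5: at line 1 remove [japy,ujuz,rwv] add [miv] -> 6 lines: rqstx vxz miv wtj dkf toc
Hunk 6: at line 2 remove [miv] add [djdpg,tvb] -> 7 lines: rqstx vxz djdpg tvb wtj dkf toc
Final line 4: tvb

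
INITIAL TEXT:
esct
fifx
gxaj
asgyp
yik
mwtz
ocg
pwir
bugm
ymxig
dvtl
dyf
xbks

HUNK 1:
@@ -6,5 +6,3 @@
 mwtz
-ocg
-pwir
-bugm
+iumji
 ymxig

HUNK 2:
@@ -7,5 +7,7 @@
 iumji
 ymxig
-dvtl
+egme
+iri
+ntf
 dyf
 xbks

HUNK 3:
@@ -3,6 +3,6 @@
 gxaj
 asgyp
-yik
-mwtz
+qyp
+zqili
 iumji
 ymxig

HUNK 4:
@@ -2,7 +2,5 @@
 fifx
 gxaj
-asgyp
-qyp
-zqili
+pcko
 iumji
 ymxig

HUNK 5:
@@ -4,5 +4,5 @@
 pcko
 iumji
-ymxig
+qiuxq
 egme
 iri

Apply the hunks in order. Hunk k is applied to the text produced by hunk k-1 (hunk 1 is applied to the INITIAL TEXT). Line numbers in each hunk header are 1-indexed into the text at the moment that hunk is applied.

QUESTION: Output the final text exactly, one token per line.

Answer: esct
fifx
gxaj
pcko
iumji
qiuxq
egme
iri
ntf
dyf
xbks

Derivation:
Hunk 1: at line 6 remove [ocg,pwir,bugm] add [iumji] -> 11 lines: esct fifx gxaj asgyp yik mwtz iumji ymxig dvtl dyf xbks
Hunk 2: at line 7 remove [dvtl] add [egme,iri,ntf] -> 13 lines: esct fifx gxaj asgyp yik mwtz iumji ymxig egme iri ntf dyf xbks
Hunk 3: at line 3 remove [yik,mwtz] add [qyp,zqili] -> 13 lines: esct fifx gxaj asgyp qyp zqili iumji ymxig egme iri ntf dyf xbks
Hunk 4: at line 2 remove [asgyp,qyp,zqili] add [pcko] -> 11 lines: esct fifx gxaj pcko iumji ymxig egme iri ntf dyf xbks
Hunk 5: at line 4 remove [ymxig] add [qiuxq] -> 11 lines: esct fifx gxaj pcko iumji qiuxq egme iri ntf dyf xbks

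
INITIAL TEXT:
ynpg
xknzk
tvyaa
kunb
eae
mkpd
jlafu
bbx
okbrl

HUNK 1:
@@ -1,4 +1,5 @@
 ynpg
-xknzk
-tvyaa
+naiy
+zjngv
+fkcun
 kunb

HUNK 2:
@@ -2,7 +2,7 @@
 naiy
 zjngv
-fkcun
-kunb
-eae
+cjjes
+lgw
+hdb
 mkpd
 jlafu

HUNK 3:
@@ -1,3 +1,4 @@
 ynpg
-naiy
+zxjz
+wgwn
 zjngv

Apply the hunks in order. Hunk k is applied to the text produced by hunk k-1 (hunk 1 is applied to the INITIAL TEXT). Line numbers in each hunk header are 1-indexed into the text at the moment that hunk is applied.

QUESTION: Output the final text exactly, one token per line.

Answer: ynpg
zxjz
wgwn
zjngv
cjjes
lgw
hdb
mkpd
jlafu
bbx
okbrl

Derivation:
Hunk 1: at line 1 remove [xknzk,tvyaa] add [naiy,zjngv,fkcun] -> 10 lines: ynpg naiy zjngv fkcun kunb eae mkpd jlafu bbx okbrl
Hunk 2: at line 2 remove [fkcun,kunb,eae] add [cjjes,lgw,hdb] -> 10 lines: ynpg naiy zjngv cjjes lgw hdb mkpd jlafu bbx okbrl
Hunk 3: at line 1 remove [naiy] add [zxjz,wgwn] -> 11 lines: ynpg zxjz wgwn zjngv cjjes lgw hdb mkpd jlafu bbx okbrl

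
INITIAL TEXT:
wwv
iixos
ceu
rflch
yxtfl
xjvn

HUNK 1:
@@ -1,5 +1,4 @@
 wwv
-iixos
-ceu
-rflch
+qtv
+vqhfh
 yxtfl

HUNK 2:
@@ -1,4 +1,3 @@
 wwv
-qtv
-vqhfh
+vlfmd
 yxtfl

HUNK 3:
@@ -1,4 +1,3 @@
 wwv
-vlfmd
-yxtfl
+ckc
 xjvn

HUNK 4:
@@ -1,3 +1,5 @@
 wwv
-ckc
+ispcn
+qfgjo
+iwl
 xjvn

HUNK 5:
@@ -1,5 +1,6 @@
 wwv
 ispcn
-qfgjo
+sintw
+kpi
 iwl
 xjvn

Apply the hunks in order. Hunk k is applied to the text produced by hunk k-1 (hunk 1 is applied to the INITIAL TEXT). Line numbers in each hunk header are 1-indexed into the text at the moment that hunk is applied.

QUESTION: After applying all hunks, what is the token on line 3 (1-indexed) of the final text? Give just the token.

Answer: sintw

Derivation:
Hunk 1: at line 1 remove [iixos,ceu,rflch] add [qtv,vqhfh] -> 5 lines: wwv qtv vqhfh yxtfl xjvn
Hunk 2: at line 1 remove [qtv,vqhfh] add [vlfmd] -> 4 lines: wwv vlfmd yxtfl xjvn
Hunk 3: at line 1 remove [vlfmd,yxtfl] add [ckc] -> 3 lines: wwv ckc xjvn
Hunk 4: at line 1 remove [ckc] add [ispcn,qfgjo,iwl] -> 5 lines: wwv ispcn qfgjo iwl xjvn
Hunk 5: at line 1 remove [qfgjo] add [sintw,kpi] -> 6 lines: wwv ispcn sintw kpi iwl xjvn
Final line 3: sintw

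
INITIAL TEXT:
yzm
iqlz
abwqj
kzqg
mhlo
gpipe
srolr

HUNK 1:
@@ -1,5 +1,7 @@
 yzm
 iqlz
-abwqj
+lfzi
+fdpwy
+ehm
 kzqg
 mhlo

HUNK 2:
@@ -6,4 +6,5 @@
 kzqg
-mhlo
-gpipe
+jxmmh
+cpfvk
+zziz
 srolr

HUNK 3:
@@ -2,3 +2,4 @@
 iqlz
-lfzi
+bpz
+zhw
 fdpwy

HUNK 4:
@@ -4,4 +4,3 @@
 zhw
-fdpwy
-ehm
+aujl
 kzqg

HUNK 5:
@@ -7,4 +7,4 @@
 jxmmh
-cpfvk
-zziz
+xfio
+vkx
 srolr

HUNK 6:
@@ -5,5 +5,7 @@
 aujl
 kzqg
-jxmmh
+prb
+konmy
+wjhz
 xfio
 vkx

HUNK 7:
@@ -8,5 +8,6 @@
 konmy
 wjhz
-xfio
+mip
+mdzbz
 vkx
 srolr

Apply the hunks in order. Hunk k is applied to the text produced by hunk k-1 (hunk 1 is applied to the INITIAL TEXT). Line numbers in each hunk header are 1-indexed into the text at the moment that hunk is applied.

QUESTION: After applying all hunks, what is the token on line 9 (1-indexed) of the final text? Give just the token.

Answer: wjhz

Derivation:
Hunk 1: at line 1 remove [abwqj] add [lfzi,fdpwy,ehm] -> 9 lines: yzm iqlz lfzi fdpwy ehm kzqg mhlo gpipe srolr
Hunk 2: at line 6 remove [mhlo,gpipe] add [jxmmh,cpfvk,zziz] -> 10 lines: yzm iqlz lfzi fdpwy ehm kzqg jxmmh cpfvk zziz srolr
Hunk 3: at line 2 remove [lfzi] add [bpz,zhw] -> 11 lines: yzm iqlz bpz zhw fdpwy ehm kzqg jxmmh cpfvk zziz srolr
Hunk 4: at line 4 remove [fdpwy,ehm] add [aujl] -> 10 lines: yzm iqlz bpz zhw aujl kzqg jxmmh cpfvk zziz srolr
Hunk 5: at line 7 remove [cpfvk,zziz] add [xfio,vkx] -> 10 lines: yzm iqlz bpz zhw aujl kzqg jxmmh xfio vkx srolr
Hunk 6: at line 5 remove [jxmmh] add [prb,konmy,wjhz] -> 12 lines: yzm iqlz bpz zhw aujl kzqg prb konmy wjhz xfio vkx srolr
Hunk 7: at line 8 remove [xfio] add [mip,mdzbz] -> 13 lines: yzm iqlz bpz zhw aujl kzqg prb konmy wjhz mip mdzbz vkx srolr
Final line 9: wjhz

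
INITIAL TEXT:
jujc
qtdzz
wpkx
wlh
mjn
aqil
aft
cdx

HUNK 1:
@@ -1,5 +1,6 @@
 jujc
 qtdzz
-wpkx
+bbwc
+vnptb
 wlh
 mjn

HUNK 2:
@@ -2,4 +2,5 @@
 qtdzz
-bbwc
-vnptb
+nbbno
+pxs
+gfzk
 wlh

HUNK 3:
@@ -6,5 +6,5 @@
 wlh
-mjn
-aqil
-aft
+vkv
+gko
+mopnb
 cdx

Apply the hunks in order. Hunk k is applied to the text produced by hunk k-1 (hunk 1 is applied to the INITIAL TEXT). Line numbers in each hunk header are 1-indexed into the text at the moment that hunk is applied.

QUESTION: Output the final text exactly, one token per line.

Answer: jujc
qtdzz
nbbno
pxs
gfzk
wlh
vkv
gko
mopnb
cdx

Derivation:
Hunk 1: at line 1 remove [wpkx] add [bbwc,vnptb] -> 9 lines: jujc qtdzz bbwc vnptb wlh mjn aqil aft cdx
Hunk 2: at line 2 remove [bbwc,vnptb] add [nbbno,pxs,gfzk] -> 10 lines: jujc qtdzz nbbno pxs gfzk wlh mjn aqil aft cdx
Hunk 3: at line 6 remove [mjn,aqil,aft] add [vkv,gko,mopnb] -> 10 lines: jujc qtdzz nbbno pxs gfzk wlh vkv gko mopnb cdx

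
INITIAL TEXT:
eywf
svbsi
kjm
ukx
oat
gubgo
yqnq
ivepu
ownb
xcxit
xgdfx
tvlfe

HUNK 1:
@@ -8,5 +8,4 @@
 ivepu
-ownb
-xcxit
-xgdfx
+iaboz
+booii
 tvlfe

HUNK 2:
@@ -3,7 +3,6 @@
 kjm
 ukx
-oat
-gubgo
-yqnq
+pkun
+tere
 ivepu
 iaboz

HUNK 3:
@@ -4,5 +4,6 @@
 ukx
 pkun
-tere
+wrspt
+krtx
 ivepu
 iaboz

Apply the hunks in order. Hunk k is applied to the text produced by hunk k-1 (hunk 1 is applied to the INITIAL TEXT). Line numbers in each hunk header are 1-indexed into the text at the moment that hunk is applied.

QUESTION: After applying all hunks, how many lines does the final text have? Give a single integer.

Hunk 1: at line 8 remove [ownb,xcxit,xgdfx] add [iaboz,booii] -> 11 lines: eywf svbsi kjm ukx oat gubgo yqnq ivepu iaboz booii tvlfe
Hunk 2: at line 3 remove [oat,gubgo,yqnq] add [pkun,tere] -> 10 lines: eywf svbsi kjm ukx pkun tere ivepu iaboz booii tvlfe
Hunk 3: at line 4 remove [tere] add [wrspt,krtx] -> 11 lines: eywf svbsi kjm ukx pkun wrspt krtx ivepu iaboz booii tvlfe
Final line count: 11

Answer: 11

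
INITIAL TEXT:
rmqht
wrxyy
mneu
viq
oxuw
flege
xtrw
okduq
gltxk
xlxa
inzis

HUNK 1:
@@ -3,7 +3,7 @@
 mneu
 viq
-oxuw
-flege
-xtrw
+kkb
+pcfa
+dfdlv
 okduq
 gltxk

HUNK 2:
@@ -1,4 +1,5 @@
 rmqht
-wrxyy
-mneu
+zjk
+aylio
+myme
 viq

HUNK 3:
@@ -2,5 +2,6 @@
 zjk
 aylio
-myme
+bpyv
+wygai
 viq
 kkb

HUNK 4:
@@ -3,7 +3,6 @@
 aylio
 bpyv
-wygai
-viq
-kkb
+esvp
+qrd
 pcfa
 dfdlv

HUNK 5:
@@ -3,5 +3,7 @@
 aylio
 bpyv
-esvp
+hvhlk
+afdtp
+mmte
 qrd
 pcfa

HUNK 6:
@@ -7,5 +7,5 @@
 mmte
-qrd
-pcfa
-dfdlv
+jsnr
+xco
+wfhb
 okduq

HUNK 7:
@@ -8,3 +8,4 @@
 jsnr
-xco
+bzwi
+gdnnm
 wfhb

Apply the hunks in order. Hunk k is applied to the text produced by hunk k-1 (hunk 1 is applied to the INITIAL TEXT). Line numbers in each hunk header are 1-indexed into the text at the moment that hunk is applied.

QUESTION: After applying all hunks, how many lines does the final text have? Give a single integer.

Hunk 1: at line 3 remove [oxuw,flege,xtrw] add [kkb,pcfa,dfdlv] -> 11 lines: rmqht wrxyy mneu viq kkb pcfa dfdlv okduq gltxk xlxa inzis
Hunk 2: at line 1 remove [wrxyy,mneu] add [zjk,aylio,myme] -> 12 lines: rmqht zjk aylio myme viq kkb pcfa dfdlv okduq gltxk xlxa inzis
Hunk 3: at line 2 remove [myme] add [bpyv,wygai] -> 13 lines: rmqht zjk aylio bpyv wygai viq kkb pcfa dfdlv okduq gltxk xlxa inzis
Hunk 4: at line 3 remove [wygai,viq,kkb] add [esvp,qrd] -> 12 lines: rmqht zjk aylio bpyv esvp qrd pcfa dfdlv okduq gltxk xlxa inzis
Hunk 5: at line 3 remove [esvp] add [hvhlk,afdtp,mmte] -> 14 lines: rmqht zjk aylio bpyv hvhlk afdtp mmte qrd pcfa dfdlv okduq gltxk xlxa inzis
Hunk 6: at line 7 remove [qrd,pcfa,dfdlv] add [jsnr,xco,wfhb] -> 14 lines: rmqht zjk aylio bpyv hvhlk afdtp mmte jsnr xco wfhb okduq gltxk xlxa inzis
Hunk 7: at line 8 remove [xco] add [bzwi,gdnnm] -> 15 lines: rmqht zjk aylio bpyv hvhlk afdtp mmte jsnr bzwi gdnnm wfhb okduq gltxk xlxa inzis
Final line count: 15

Answer: 15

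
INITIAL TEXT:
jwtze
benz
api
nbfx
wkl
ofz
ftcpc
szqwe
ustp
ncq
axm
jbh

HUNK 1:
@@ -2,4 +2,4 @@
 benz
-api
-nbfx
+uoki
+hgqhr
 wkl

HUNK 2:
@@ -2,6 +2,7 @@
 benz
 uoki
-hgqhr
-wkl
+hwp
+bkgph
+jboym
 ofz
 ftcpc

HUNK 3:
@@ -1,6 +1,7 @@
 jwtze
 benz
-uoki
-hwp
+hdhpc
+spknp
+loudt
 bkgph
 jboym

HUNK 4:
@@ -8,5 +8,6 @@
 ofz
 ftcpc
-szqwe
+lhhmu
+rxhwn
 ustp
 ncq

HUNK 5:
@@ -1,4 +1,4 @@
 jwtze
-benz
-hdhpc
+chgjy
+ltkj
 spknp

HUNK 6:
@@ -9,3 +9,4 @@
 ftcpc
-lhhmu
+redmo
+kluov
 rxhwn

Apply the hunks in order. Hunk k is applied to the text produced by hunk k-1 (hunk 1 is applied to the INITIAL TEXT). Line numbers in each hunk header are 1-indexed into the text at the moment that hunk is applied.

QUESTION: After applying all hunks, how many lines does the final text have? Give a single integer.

Hunk 1: at line 2 remove [api,nbfx] add [uoki,hgqhr] -> 12 lines: jwtze benz uoki hgqhr wkl ofz ftcpc szqwe ustp ncq axm jbh
Hunk 2: at line 2 remove [hgqhr,wkl] add [hwp,bkgph,jboym] -> 13 lines: jwtze benz uoki hwp bkgph jboym ofz ftcpc szqwe ustp ncq axm jbh
Hunk 3: at line 1 remove [uoki,hwp] add [hdhpc,spknp,loudt] -> 14 lines: jwtze benz hdhpc spknp loudt bkgph jboym ofz ftcpc szqwe ustp ncq axm jbh
Hunk 4: at line 8 remove [szqwe] add [lhhmu,rxhwn] -> 15 lines: jwtze benz hdhpc spknp loudt bkgph jboym ofz ftcpc lhhmu rxhwn ustp ncq axm jbh
Hunk 5: at line 1 remove [benz,hdhpc] add [chgjy,ltkj] -> 15 lines: jwtze chgjy ltkj spknp loudt bkgph jboym ofz ftcpc lhhmu rxhwn ustp ncq axm jbh
Hunk 6: at line 9 remove [lhhmu] add [redmo,kluov] -> 16 lines: jwtze chgjy ltkj spknp loudt bkgph jboym ofz ftcpc redmo kluov rxhwn ustp ncq axm jbh
Final line count: 16

Answer: 16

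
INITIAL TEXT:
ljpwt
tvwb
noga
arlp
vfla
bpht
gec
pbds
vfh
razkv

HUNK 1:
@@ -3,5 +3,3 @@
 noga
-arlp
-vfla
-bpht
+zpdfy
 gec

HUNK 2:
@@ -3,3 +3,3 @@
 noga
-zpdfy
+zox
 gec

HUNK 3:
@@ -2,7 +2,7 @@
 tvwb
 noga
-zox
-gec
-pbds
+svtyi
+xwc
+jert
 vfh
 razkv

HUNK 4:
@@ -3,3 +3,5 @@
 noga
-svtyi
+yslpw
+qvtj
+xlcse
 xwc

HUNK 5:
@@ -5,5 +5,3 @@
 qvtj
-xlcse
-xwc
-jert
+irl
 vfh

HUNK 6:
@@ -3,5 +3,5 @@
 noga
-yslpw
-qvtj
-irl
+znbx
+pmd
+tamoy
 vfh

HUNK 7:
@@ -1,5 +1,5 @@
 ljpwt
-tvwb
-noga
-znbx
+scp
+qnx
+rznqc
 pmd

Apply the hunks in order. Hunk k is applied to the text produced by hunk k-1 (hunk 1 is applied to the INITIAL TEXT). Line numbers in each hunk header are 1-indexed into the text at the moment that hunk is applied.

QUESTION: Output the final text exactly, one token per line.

Hunk 1: at line 3 remove [arlp,vfla,bpht] add [zpdfy] -> 8 lines: ljpwt tvwb noga zpdfy gec pbds vfh razkv
Hunk 2: at line 3 remove [zpdfy] add [zox] -> 8 lines: ljpwt tvwb noga zox gec pbds vfh razkv
Hunk 3: at line 2 remove [zox,gec,pbds] add [svtyi,xwc,jert] -> 8 lines: ljpwt tvwb noga svtyi xwc jert vfh razkv
Hunk 4: at line 3 remove [svtyi] add [yslpw,qvtj,xlcse] -> 10 lines: ljpwt tvwb noga yslpw qvtj xlcse xwc jert vfh razkv
Hunk 5: at line 5 remove [xlcse,xwc,jert] add [irl] -> 8 lines: ljpwt tvwb noga yslpw qvtj irl vfh razkv
Hunk 6: at line 3 remove [yslpw,qvtj,irl] add [znbx,pmd,tamoy] -> 8 lines: ljpwt tvwb noga znbx pmd tamoy vfh razkv
Hunk 7: at line 1 remove [tvwb,noga,znbx] add [scp,qnx,rznqc] -> 8 lines: ljpwt scp qnx rznqc pmd tamoy vfh razkv

Answer: ljpwt
scp
qnx
rznqc
pmd
tamoy
vfh
razkv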